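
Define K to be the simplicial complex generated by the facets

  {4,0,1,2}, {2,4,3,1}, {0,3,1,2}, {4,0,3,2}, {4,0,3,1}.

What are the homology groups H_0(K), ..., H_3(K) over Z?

We work with the vertex ordering 0 < 1 < 2 < 3 < 4. The simplices of K, each written with vertices in increasing order, are:

  0-simplices (5): [0], [1], [2], [3], [4]
  1-simplices (10): [0,1], [0,2], [0,3], [0,4], [1,2], [1,3], [1,4], [2,3], [2,4], [3,4]
  2-simplices (10): [0,1,2], [0,1,3], [0,1,4], [0,2,3], [0,2,4], [0,3,4], [1,2,3], [1,2,4], [1,3,4], [2,3,4]
  3-simplices (5): [0,1,2,3], [0,1,2,4], [0,1,3,4], [0,2,3,4], [1,2,3,4]

Hence C_0 ≅ Z^5, C_1 ≅ Z^10, C_2 ≅ Z^10, C_3 ≅ Z^5.

∂_1: C_1 → C_0 sends each edge [p,q] (with p < q) to q − p. For instance
  ∂[2,4] = [4] − [2].
The 5×10 boundary matrix has rank 4 and Smith normal form diag(1,1,1,1).

The boundary map ∂_2: C_2 → C_1 maps a triangle to the signed sum of its edges. For instance
  ∂[1,2,3] = [2,3] − [1,3] + [1,2],
  ∂[1,2,4] = [2,4] − [1,4] + [1,2].
The 10×10 boundary matrix has rank 6 and Smith normal form diag(1,1,1,1,1,1).

The boundary map ∂_3: C_3 → C_2 sends each 3-simplex σ to the alternating sum Σ_i (−1)^i (σ with its i-th vertex removed). For instance
  ∂[0,1,2,3] = [1,2,3] − [0,2,3] + [0,1,3] − [0,1,2],
  ∂[0,1,2,4] = [1,2,4] − [0,2,4] + [0,1,4] − [0,1,2].
This gives a 10×5 integer matrix of rank 4; reducing to Smith normal form yields diagonal entries (1,1,1,1).

Reading off H_k = ker ∂_k / im ∂_{k+1}:

  H_0: rank C_0 − rank ∂_1 = 5 − 4 = 1, and the invariant factors of ∂_1 are all 1, so H_0 = Z.
  H_1: rank ker ∂_1 − rank ∂_2 = (10 − 4) − 6 = 0, and the invariant factors of ∂_2 are all 1, so H_1 = 0.
  H_2: rank ker ∂_2 − rank ∂_3 = (10 − 6) − 4 = 0, and the invariant factors of ∂_3 are all 1, so H_2 = 0.
  H_3: rank ker ∂_3 − rank ∂_4 = (5 − 4) − 0 = 1, and there is no ∂_4, so H_3 = Z.

H_0 = Z,  H_1 = 0,  H_2 = 0,  H_3 = Z.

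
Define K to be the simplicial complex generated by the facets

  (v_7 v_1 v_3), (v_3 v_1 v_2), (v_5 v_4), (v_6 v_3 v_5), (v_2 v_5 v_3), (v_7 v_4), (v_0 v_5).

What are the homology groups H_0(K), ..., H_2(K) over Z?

H_0 ≅ Z,  H_1 ≅ Z,  H_2 = 0.

Fix the vertex order v_0 < v_1 < v_2 < v_3 < v_4 < v_5 < v_6 < v_7 and write every simplex with vertices in increasing order. Then dim K = 2 and the simplices of K are:

  0-simplices (8): [v_0], [v_1], [v_2], [v_3], [v_4], [v_5], [v_6], [v_7]
  1-simplices (12): [v_0,v_5], [v_1,v_2], [v_1,v_3], [v_1,v_7], [v_2,v_3], [v_2,v_5], [v_3,v_5], [v_3,v_6], [v_3,v_7], [v_4,v_5], [v_4,v_7], [v_5,v_6]
  2-simplices (4): [v_1,v_2,v_3], [v_1,v_3,v_7], [v_2,v_3,v_5], [v_3,v_5,v_6]

Hence C_0 ≅ Z^8, C_1 ≅ Z^12, C_2 ≅ Z^4.

Boundary ∂_1: C_1 → C_0 sends each edge [p,q] (with p < q) to q − p.
The 8×12 boundary matrix has rank 7 and Smith normal form diag(1,1,1,1,1,1,1).

Boundary ∂_2: C_2 → C_1 sends each 2-simplex [p,q,r] to [q,r] − [p,r] + [p,q]. For instance
  ∂[v_1,v_2,v_3] = [v_2,v_3] − [v_1,v_3] + [v_1,v_2],
  ∂[v_3,v_5,v_6] = [v_5,v_6] − [v_3,v_6] + [v_3,v_5].
The resulting 12×4 matrix has rank 4, and its Smith normal form has invariant factors (1,1,1,1).

Computing H_k = (kernel of ∂_k) / (image of ∂_{k+1}):

  H_0: rank C_0 − rank ∂_1 = 8 − 7 = 1, and the invariant factors of ∂_1 are all 1, so H_0 = Z.
  H_1: rank ker ∂_1 − rank ∂_2 = (12 − 7) − 4 = 1, and the invariant factors of ∂_2 are all 1, so H_1 = Z.
  H_2: rank ker ∂_2 − rank ∂_3 = (4 − 4) − 0 = 0, and there is no ∂_3, so H_2 = 0.

As a check, the Euler characteristic is 8 − 12 + 4 = 0, which agrees with 1 − 1 + 0 = 0.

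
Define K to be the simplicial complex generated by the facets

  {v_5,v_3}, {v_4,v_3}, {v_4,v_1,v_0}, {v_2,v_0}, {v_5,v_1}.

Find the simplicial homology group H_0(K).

Take the total order v_0 < v_1 < v_2 < v_3 < v_4 < v_5 on the vertex set. Then K (dimension 2) consists of the simplices:

  0-simplices (6): [v_0], [v_1], [v_2], [v_3], [v_4], [v_5]
  1-simplices (7): [v_0,v_1], [v_0,v_2], [v_0,v_4], [v_1,v_4], [v_1,v_5], [v_3,v_4], [v_3,v_5]
  2-simplices (1): [v_0,v_1,v_4]

Hence C_0 ≅ Z^6, C_1 ≅ Z^7, C_2 ≅ Z^1.

Boundary ∂_1: C_1 → C_0 is given by ∂[p,q] = [q] − [p].
The 6×7 boundary matrix has rank 5 and Smith normal form diag(1,1,1,1,1).

The boundary map ∂_2: C_2 → C_1 maps a triangle to the signed sum of its edges. For instance
  ∂[v_0,v_1,v_4] = [v_1,v_4] − [v_0,v_4] + [v_0,v_1].
As a 7×1 matrix over Z this has rank 1, with invariant factors (1).

Computing H_k = (kernel of ∂_k) / (image of ∂_{k+1}):

  H_0: rank C_0 − rank ∂_1 = 6 − 5 = 1, and the invariant factors of ∂_1 are all 1, so H_0 ≅ Z.

H_0 = Z.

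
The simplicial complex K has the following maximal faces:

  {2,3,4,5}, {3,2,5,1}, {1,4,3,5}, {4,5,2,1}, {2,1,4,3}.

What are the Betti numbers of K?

Take the total order 1 < 2 < 3 < 4 < 5 on the vertex set. Then K (dimension 3) consists of the simplices:

  0-simplices (5): [1], [2], [3], [4], [5]
  1-simplices (10): [1,2], [1,3], [1,4], [1,5], [2,3], [2,4], [2,5], [3,4], [3,5], [4,5]
  2-simplices (10): [1,2,3], [1,2,4], [1,2,5], [1,3,4], [1,3,5], [1,4,5], [2,3,4], [2,3,5], [2,4,5], [3,4,5]
  3-simplices (5): [1,2,3,4], [1,2,3,5], [1,2,4,5], [1,3,4,5], [2,3,4,5]

so the chain groups are C_0 ≅ Z^5, C_1 ≅ Z^10, C_2 ≅ Z^10, C_3 ≅ Z^5.

Boundary ∂_1: C_1 → C_0 is given by ∂[p,q] = [q] − [p]. For instance
  ∂[2,4] = [4] − [2].
As a 5×10 matrix over Z this has rank 4, with invariant factors (1,1,1,1).

∂_2: C_2 → C_1 sends each 2-simplex [p,q,r] to [q,r] − [p,r] + [p,q]. For instance
  ∂[1,2,3] = [2,3] − [1,3] + [1,2],
  ∂[2,3,5] = [3,5] − [2,5] + [2,3].
The resulting 10×10 matrix has rank 6, and its Smith normal form has invariant factors (1,1,1,1,1,1).

Boundary ∂_3: C_3 → C_2 sends each 3-simplex σ to the alternating sum Σ_i (−1)^i (σ with its i-th vertex removed). For instance
  ∂[1,2,3,5] = [2,3,5] − [1,3,5] + [1,2,5] − [1,2,3],
  ∂[1,2,3,4] = [2,3,4] − [1,3,4] + [1,2,4] − [1,2,3].
The resulting 10×5 matrix has rank 4, and its Smith normal form has invariant factors (1,1,1,1).

Now H_k = ker ∂_k / im ∂_{k+1}, so:

  H_0: rank C_0 − rank ∂_1 = 5 − 4 = 1, and the invariant factors of ∂_1 are all 1, so H_0 ≅ Z.
  H_1: rank ker ∂_1 − rank ∂_2 = (10 − 4) − 6 = 0, and the invariant factors of ∂_2 are all 1, so H_1 ≅ 0.
  H_2: rank ker ∂_2 − rank ∂_3 = (10 − 6) − 4 = 0, and the invariant factors of ∂_3 are all 1, so H_2 ≅ 0.
  H_3: rank ker ∂_3 − rank ∂_4 = (5 − 4) − 0 = 1, and there is no ∂_4, so H_3 ≅ Z.

Hence the Betti numbers are b_0 = 1, b_1 = 0, b_2 = 0, b_3 = 1.

b_0 = 1, b_1 = 0, b_2 = 0, b_3 = 1.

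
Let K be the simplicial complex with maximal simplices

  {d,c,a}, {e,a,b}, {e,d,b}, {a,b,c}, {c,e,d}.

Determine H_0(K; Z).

Order the vertices as a < b < c < d < e. Listing each simplex with vertices in this order, K has dimension 2 with simplices:

  0-simplices (5): a, b, c, d, e
  1-simplices (10): ab, ac, ad, ae, bc, bd, be, cd, ce, de
  2-simplices (5): abc, abe, acd, bde, cde

so the chain groups are C_0 ≅ Z^5, C_1 ≅ Z^10, C_2 ≅ Z^5.

The boundary map ∂_1: C_1 → C_0 is given by ∂[p,q] = [q] − [p]. For instance
  ∂bd = d − b.
As a 5×10 matrix over Z this has rank 4, with invariant factors (1,1,1,1).

The boundary map ∂_2: C_2 → C_1 maps a triangle to the signed sum of its edges. For instance
  ∂abc = bc − ac + ab,
  ∂bde = de − be + bd.
The resulting 10×5 matrix has rank 5, and its Smith normal form has invariant factors (1,1,1,1,1).

Computing H_k = (kernel of ∂_k) / (image of ∂_{k+1}):

  H_0: rank C_0 − rank ∂_1 = 5 − 4 = 1, and the invariant factors of ∂_1 are all 1, so H_0 = Z.

H_0 = Z.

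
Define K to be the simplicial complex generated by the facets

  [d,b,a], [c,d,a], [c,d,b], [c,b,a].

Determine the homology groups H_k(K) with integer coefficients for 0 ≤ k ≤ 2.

We work with the vertex ordering a < b < c < d. The simplices of K, each written with vertices in increasing order, are:

  0-simplices (4): a, b, c, d
  1-simplices (6): ab, ac, ad, bc, bd, cd
  2-simplices (4): abc, abd, acd, bcd

Hence C_0 ≅ Z^4, C_1 ≅ Z^6, C_2 ≅ Z^4.

The boundary map ∂_1: C_1 → C_0 sends each edge [p,q] (with p < q) to q − p. For instance
  ∂cd = d − c.
The resulting 4×6 matrix has rank 3, and its Smith normal form has invariant factors (1,1,1).

∂_2: C_2 → C_1 sends each 2-simplex [p,q,r] to [q,r] − [p,r] + [p,q]. For instance
  ∂bcd = cd − bd + bc,
  ∂abc = bc − ac + ab.
The resulting 6×4 matrix has rank 3, and its Smith normal form has invariant factors (1,1,1).

Reading off H_k = ker ∂_k / im ∂_{k+1}:

  H_0: rank C_0 − rank ∂_1 = 4 − 3 = 1, and the invariant factors of ∂_1 are all 1, so H_0 = Z.
  H_1: rank ker ∂_1 − rank ∂_2 = (6 − 3) − 3 = 0, and the invariant factors of ∂_2 are all 1, so H_1 = 0.
  H_2: rank ker ∂_2 − rank ∂_3 = (4 − 3) − 0 = 1, and there is no ∂_3, so H_2 = Z.

H_0 ≅ Z,  H_1 = 0,  H_2 ≅ Z.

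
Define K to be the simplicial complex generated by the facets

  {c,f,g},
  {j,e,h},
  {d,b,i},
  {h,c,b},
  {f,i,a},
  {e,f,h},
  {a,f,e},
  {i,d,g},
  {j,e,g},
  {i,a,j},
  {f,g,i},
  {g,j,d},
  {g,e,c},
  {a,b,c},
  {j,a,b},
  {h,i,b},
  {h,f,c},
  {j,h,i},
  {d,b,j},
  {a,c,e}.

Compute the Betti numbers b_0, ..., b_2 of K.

Order the vertices as a < b < c < d < e < f < g < h < i < j. Listing each simplex with vertices in this order, K has dimension 2 with simplices:

  0-simplices (10): a, b, c, d, e, f, g, h, i, j
  1-simplices (30): ab, ac, ae, af, ai, aj, bc, bd, bh, bi, bj, ce, cf, cg, ch, dg, di, dj, ef, eg, eh, ej, fg, fh, fi, gi, gj, hi, hj, ij
  2-simplices (20): abc, abj, ace, aef, afi, aij, bch, bdi, bdj, bhi, ceg, cfg, cfh, dgi, dgj, efh, egj, ehj, fgi, hij

Hence C_0 ≅ Z^10, C_1 ≅ Z^30, C_2 ≅ Z^20.

∂_1: C_1 → C_0 sends each edge [p,q] (with p < q) to q − p. For instance
  ∂gj = j − g.
As a 10×30 matrix over Z this has rank 9, with invariant factors (1,1,1,1,1,1,1,1,1).

∂_2: C_2 → C_1 sends each 2-simplex [p,q,r] to [q,r] − [p,r] + [p,q]. For instance
  ∂ace = ce − ae + ac,
  ∂abj = bj − aj + ab.
As a 30×20 matrix over Z this has rank 20, with invariant factors (1,1,1,1,1,1,1,1,1,1,1,1,1,1,1,1,1,1,1,2).

From H_k ≅ ker(∂_k) / im(∂_{k+1}) we obtain:

  H_0: rank C_0 − rank ∂_1 = 10 − 9 = 1, and the invariant factors of ∂_1 are all 1, so H_0 = Z.
  H_1: rank ker ∂_1 − rank ∂_2 = (30 − 9) − 20 = 1, and ∂_2 has invariant factor 2 > 1, so H_1 = Z ⊕ Z_2.
  H_2: rank ker ∂_2 − rank ∂_3 = (20 − 20) − 0 = 0, and there is no ∂_3, so H_2 = 0.

Hence the Betti numbers are b_0 = 1, b_1 = 1, b_2 = 0.

b_0 = 1, b_1 = 1, b_2 = 0.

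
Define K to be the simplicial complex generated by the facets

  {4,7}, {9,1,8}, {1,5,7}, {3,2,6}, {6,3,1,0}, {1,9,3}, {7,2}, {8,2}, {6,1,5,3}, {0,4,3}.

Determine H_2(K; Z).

Order the vertices as 0 < 1 < 2 < 3 < 4 < 5 < 6 < 7 < 8 < 9. Listing each simplex with vertices in this order, K has dimension 3 with simplices:

  0-simplices (10): [0], [1], [2], [3], [4], [5], [6], [7], [8], [9]
  1-simplices (22): [0,1], [0,3], [0,4], [0,6], [1,3], [1,5], [1,6], [1,7], [1,8], [1,9], [2,3], [2,6], [2,7], [2,8], [3,4], [3,5], [3,6], [3,9], [4,7], [5,6], [5,7], [8,9]
  2-simplices (12): [0,1,3], [0,1,6], [0,3,4], [0,3,6], [1,3,5], [1,3,6], [1,3,9], [1,5,6], [1,5,7], [1,8,9], [2,3,6], [3,5,6]
  3-simplices (2): [0,1,3,6], [1,3,5,6]

giving chain groups C_0 ≅ Z^10, C_1 ≅ Z^22, C_2 ≅ Z^12, C_3 ≅ Z^2.

Boundary ∂_1: C_1 → C_0 is given by ∂[p,q] = [q] − [p]. For instance
  ∂[0,1] = [1] − [0].
The resulting 10×22 matrix has rank 9, and its Smith normal form has invariant factors (1,1,1,1,1,1,1,1,1).

The boundary map ∂_2: C_2 → C_1 sends each 2-simplex [p,q,r] to [q,r] − [p,r] + [p,q]. For instance
  ∂[1,5,7] = [5,7] − [1,7] + [1,5],
  ∂[0,1,3] = [1,3] − [0,3] + [0,1].
As a 22×12 matrix over Z this has rank 10, with invariant factors (1,1,1,1,1,1,1,1,1,1).

The boundary map ∂_3: C_3 → C_2 sends each 3-simplex σ to the alternating sum Σ_i (−1)^i (σ with its i-th vertex removed). For instance
  ∂[1,3,5,6] = [3,5,6] − [1,5,6] + [1,3,6] − [1,3,5],
  ∂[0,1,3,6] = [1,3,6] − [0,3,6] + [0,1,6] − [0,1,3].
As a 12×2 matrix over Z this has rank 2, with invariant factors (1,1).

Now H_k = ker ∂_k / im ∂_{k+1}, so:

  H_2: rank ker ∂_2 − rank ∂_3 = (12 − 10) − 2 = 0, and the invariant factors of ∂_3 are all 1, so H_2 = 0.

H_2 = 0.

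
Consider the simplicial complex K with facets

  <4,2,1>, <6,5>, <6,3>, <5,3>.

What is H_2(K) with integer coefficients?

K has 6 vertices, 6 edges, 1 triangle.
rank ∂_2 = 1, rank ∂_3 = 0 ⇒ b_2 = 1 − 1 − 0 = 0. So H_2 ≅ 0.

H_2 ≅ 0.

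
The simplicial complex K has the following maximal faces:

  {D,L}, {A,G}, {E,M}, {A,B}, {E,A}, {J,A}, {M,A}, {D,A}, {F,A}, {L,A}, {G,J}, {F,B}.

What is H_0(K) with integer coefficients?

H_0 = Z.

Order the vertices as A < B < D < E < F < G < J < L < M. Listing each simplex with vertices in this order, K has dimension 1 with simplices:

  0-simplices (9): A, B, D, E, F, G, J, L, M
  1-simplices (12): AB, AD, AE, AF, AG, AJ, AL, AM, BF, DL, EM, GJ

Hence C_0 ≅ Z^9, C_1 ≅ Z^12.

Boundary ∂_1: C_1 → C_0 sends each edge [p,q] (with p < q) to q − p.
The resulting 9×12 matrix has rank 8, and its Smith normal form has invariant factors (1,1,1,1,1,1,1,1).

From H_k ≅ ker(∂_k) / im(∂_{k+1}) we obtain:

  H_0: rank C_0 − rank ∂_1 = 9 − 8 = 1, and the invariant factors of ∂_1 are all 1, so H_0 ≅ Z.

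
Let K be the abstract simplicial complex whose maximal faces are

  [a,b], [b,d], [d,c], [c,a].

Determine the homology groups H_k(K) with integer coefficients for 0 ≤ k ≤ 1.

H_0 = Z,  H_1 = Z.

Take the total order a < b < c < d on the vertex set. Then K (dimension 1) consists of the simplices:

  0-simplices (4): a, b, c, d
  1-simplices (4): ab, ac, bd, cd

Hence C_0 ≅ Z^4, C_1 ≅ Z^4.

The boundary map ∂_1: C_1 → C_0 is given by ∂[p,q] = [q] − [p]. For instance
  ∂ac = c − a.
The 4×4 boundary matrix has rank 3 and Smith normal form diag(1,1,1).

From H_k ≅ ker(∂_k) / im(∂_{k+1}) we obtain:

  H_0: rank C_0 − rank ∂_1 = 4 − 3 = 1, and the invariant factors of ∂_1 are all 1, so H_0 = Z.
  H_1: rank ker ∂_1 − rank ∂_2 = (4 − 3) − 0 = 1, and there is no ∂_2, so H_1 = Z.

As a check, the Euler characteristic is 4 − 4 = 0, which agrees with 1 − 1 = 0.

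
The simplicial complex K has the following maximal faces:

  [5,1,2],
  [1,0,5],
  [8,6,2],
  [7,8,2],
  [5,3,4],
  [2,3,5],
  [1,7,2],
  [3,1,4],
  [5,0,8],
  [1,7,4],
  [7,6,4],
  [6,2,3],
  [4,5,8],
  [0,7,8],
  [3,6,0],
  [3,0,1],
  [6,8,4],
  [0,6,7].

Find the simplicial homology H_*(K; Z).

Take the total order 0 < 1 < 2 < 3 < 4 < 5 < 6 < 7 < 8 on the vertex set. Then K (dimension 2) consists of the simplices:

  0-simplices (9): [0], [1], [2], [3], [4], [5], [6], [7], [8]
  1-simplices (27): (27 of them)
  2-simplices (18): [0,1,3], [0,1,5], [0,3,6], [0,5,8], [0,6,7], [0,7,8], [1,2,5], [1,2,7], [1,3,4], [1,4,7], [2,3,5], [2,3,6], [2,6,8], [2,7,8], [3,4,5], [4,5,8], [4,6,7], [4,6,8]

giving chain groups C_0 ≅ Z^9, C_1 ≅ Z^27, C_2 ≅ Z^18.

Boundary ∂_1: C_1 → C_0 maps an edge to its endpoints' difference, ∂[p,q] = q − p.
As a 9×27 matrix over Z this has rank 8, with invariant factors (1,1,1,1,1,1,1,1).

The boundary map ∂_2: C_2 → C_1 acts by ∂[p,q,r] = [q,r] − [p,r] + [p,q]. For instance
  ∂[0,1,3] = [1,3] − [0,3] + [0,1],
  ∂[0,3,6] = [3,6] − [0,6] + [0,3].
As a 27×18 matrix over Z this has rank 18, with invariant factors (1,1,1,1,1,1,1,1,1,1,1,1,1,1,1,1,1,2).

Computing H_k = (kernel of ∂_k) / (image of ∂_{k+1}):

  H_0: rank C_0 − rank ∂_1 = 9 − 8 = 1, and the invariant factors of ∂_1 are all 1, so H_0 = Z.
  H_1: rank ker ∂_1 − rank ∂_2 = (27 − 8) − 18 = 1, and ∂_2 has invariant factor 2 > 1, so H_1 = Z × Z/2.
  H_2: rank ker ∂_2 − rank ∂_3 = (18 − 18) − 0 = 0, and there is no ∂_3, so H_2 = 0.

As a check, the Euler characteristic is 9 − 27 + 18 = 0, which agrees with 1 − 1 + 0 = 0.
(K is a triangulation of the Klein bottle.)

H_0 = Z,  H_1 = Z × Z/2,  H_2 = 0.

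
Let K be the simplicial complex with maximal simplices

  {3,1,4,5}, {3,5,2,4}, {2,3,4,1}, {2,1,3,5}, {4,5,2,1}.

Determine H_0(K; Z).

We work with the vertex ordering 1 < 2 < 3 < 4 < 5. The simplices of K, each written with vertices in increasing order, are:

  0-simplices (5): [1], [2], [3], [4], [5]
  1-simplices (10): [1,2], [1,3], [1,4], [1,5], [2,3], [2,4], [2,5], [3,4], [3,5], [4,5]
  2-simplices (10): [1,2,3], [1,2,4], [1,2,5], [1,3,4], [1,3,5], [1,4,5], [2,3,4], [2,3,5], [2,4,5], [3,4,5]
  3-simplices (5): [1,2,3,4], [1,2,3,5], [1,2,4,5], [1,3,4,5], [2,3,4,5]

so the chain groups are C_0 ≅ Z^5, C_1 ≅ Z^10, C_2 ≅ Z^10, C_3 ≅ Z^5.

Boundary ∂_1: C_1 → C_0 maps an edge to its endpoints' difference, ∂[p,q] = q − p. For instance
  ∂[2,4] = [4] − [2].
The resulting 5×10 matrix has rank 4, and its Smith normal form has invariant factors (1,1,1,1).

The boundary map ∂_2: C_2 → C_1 acts by ∂[p,q,r] = [q,r] − [p,r] + [p,q]. For instance
  ∂[2,3,5] = [3,5] − [2,5] + [2,3],
  ∂[2,4,5] = [4,5] − [2,5] + [2,4].
The resulting 10×10 matrix has rank 6, and its Smith normal form has invariant factors (1,1,1,1,1,1).

The boundary map ∂_3: C_3 → C_2 sends each 3-simplex σ to the alternating sum Σ_i (−1)^i (σ with its i-th vertex removed). For instance
  ∂[1,2,3,5] = [2,3,5] − [1,3,5] + [1,2,5] − [1,2,3],
  ∂[1,2,3,4] = [2,3,4] − [1,3,4] + [1,2,4] − [1,2,3].
The resulting 10×5 matrix has rank 4, and its Smith normal form has invariant factors (1,1,1,1).

Reading off H_k = ker ∂_k / im ∂_{k+1}:

  H_0: rank C_0 − rank ∂_1 = 5 − 4 = 1, and the invariant factors of ∂_1 are all 1, so H_0 ≅ Z.

H_0 ≅ Z.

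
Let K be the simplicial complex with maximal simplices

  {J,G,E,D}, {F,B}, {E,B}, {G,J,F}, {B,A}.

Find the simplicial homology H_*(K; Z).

H_0 ≅ Z,  H_1 ≅ Z,  H_2 = 0,  H_3 = 0.

K has 7 vertices, 11 edges, 5 triangles, 1 3-simplex.
rank ∂_0 = 0, rank ∂_1 = 6 ⇒ b_0 = 7 − 0 − 6 = 1; all invariant factors of ∂_1 are 1 so no torsion. So H_0 = Z.
rank ∂_1 = 6, rank ∂_2 = 4 ⇒ b_1 = 11 − 6 − 4 = 1; all invariant factors of ∂_2 are 1 so no torsion. So H_1 = Z.
rank ∂_2 = 4, rank ∂_3 = 1 ⇒ b_2 = 5 − 4 − 1 = 0; all invariant factors of ∂_3 are 1 so no torsion. So H_2 = 0.
rank ∂_3 = 1, rank ∂_4 = 0 ⇒ b_3 = 1 − 1 − 0 = 0. So H_3 = 0.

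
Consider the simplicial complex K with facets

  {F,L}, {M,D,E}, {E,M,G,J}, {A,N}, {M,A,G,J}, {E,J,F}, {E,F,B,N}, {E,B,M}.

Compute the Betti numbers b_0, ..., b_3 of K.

b_0 = 1, b_1 = 1, b_2 = 0, b_3 = 0.

Fix the vertex order A < B < D < E < F < G < J < L < M < N and write every simplex with vertices in increasing order. Then dim K = 3 and the simplices of K are:

  0-simplices (10): A, B, D, E, F, G, J, L, M, N
  1-simplices (21): AG, AJ, AM, AN, BE, BF, BM, BN, DE, DM, EF, EG, EJ, EM, EN, FJ, FL, FN, GJ, GM, JM
  2-simplices (14): AGJ, AGM, AJM, BEF, BEM, BEN, BFN, DEM, EFJ, EFN, EGJ, EGM, EJM, GJM
  3-simplices (3): AGJM, BEFN, EGJM

so the chain groups are C_0 ≅ Z^10, C_1 ≅ Z^21, C_2 ≅ Z^14, C_3 ≅ Z^3.

∂_1: C_1 → C_0 sends each edge [p,q] (with p < q) to q − p. For instance
  ∂DE = E − D.
The resulting 10×21 matrix has rank 9, and its Smith normal form has invariant factors (1,1,1,1,1,1,1,1,1).

Boundary ∂_2: C_2 → C_1 maps a triangle to the signed sum of its edges. For instance
  ∂EFJ = FJ − EJ + EF,
  ∂DEM = EM − DM + DE.
As a 21×14 matrix over Z this has rank 11, with invariant factors (1,1,1,1,1,1,1,1,1,1,1).

∂_3: C_3 → C_2 sends each 3-simplex σ to the alternating sum Σ_i (−1)^i (σ with its i-th vertex removed). For instance
  ∂BEFN = EFN − BFN + BEN − BEF,
  ∂AGJM = GJM − AJM + AGM − AGJ.
This gives a 14×3 integer matrix of rank 3; reducing to Smith normal form yields diagonal entries (1,1,1).

Reading off H_k = ker ∂_k / im ∂_{k+1}:

  H_0: rank C_0 − rank ∂_1 = 10 − 9 = 1, and the invariant factors of ∂_1 are all 1, so H_0 = Z.
  H_1: rank ker ∂_1 − rank ∂_2 = (21 − 9) − 11 = 1, and the invariant factors of ∂_2 are all 1, so H_1 = Z.
  H_2: rank ker ∂_2 − rank ∂_3 = (14 − 11) − 3 = 0, and the invariant factors of ∂_3 are all 1, so H_2 = 0.
  H_3: rank ker ∂_3 − rank ∂_4 = (3 − 3) − 0 = 0, and there is no ∂_4, so H_3 = 0.

As a check, the Euler characteristic is 10 − 21 + 14 − 3 = 0, which agrees with 1 − 1 + 0 − 0 = 0.

Hence the Betti numbers are b_0 = 1, b_1 = 1, b_2 = 0, b_3 = 0.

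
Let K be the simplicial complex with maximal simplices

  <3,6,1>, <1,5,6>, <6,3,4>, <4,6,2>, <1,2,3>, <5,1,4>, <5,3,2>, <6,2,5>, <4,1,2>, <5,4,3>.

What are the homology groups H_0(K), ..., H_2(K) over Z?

We work with the vertex ordering 1 < 2 < 3 < 4 < 5 < 6. The simplices of K, each written with vertices in increasing order, are:

  0-simplices (6): [1], [2], [3], [4], [5], [6]
  1-simplices (15): [1,2], [1,3], [1,4], [1,5], [1,6], [2,3], [2,4], [2,5], [2,6], [3,4], [3,5], [3,6], [4,5], [4,6], [5,6]
  2-simplices (10): [1,2,3], [1,2,4], [1,3,6], [1,4,5], [1,5,6], [2,3,5], [2,4,6], [2,5,6], [3,4,5], [3,4,6]

so the chain groups are C_0 ≅ Z^6, C_1 ≅ Z^15, C_2 ≅ Z^10.

Boundary ∂_1: C_1 → C_0 sends each edge [p,q] (with p < q) to q − p. For instance
  ∂[4,6] = [6] − [4].
This gives a 6×15 integer matrix of rank 5; reducing to Smith normal form yields diagonal entries (1,1,1,1,1).

∂_2: C_2 → C_1 maps a triangle to the signed sum of its edges. For instance
  ∂[3,4,5] = [4,5] − [3,5] + [3,4],
  ∂[1,3,6] = [3,6] − [1,6] + [1,3].
The resulting 15×10 matrix has rank 10, and its Smith normal form has invariant factors (1,1,1,1,1,1,1,1,1,2).

Reading off H_k = ker ∂_k / im ∂_{k+1}:

  H_0: rank C_0 − rank ∂_1 = 6 − 5 = 1, and the invariant factors of ∂_1 are all 1, so H_0 ≅ Z.
  H_1: rank ker ∂_1 − rank ∂_2 = (15 − 5) − 10 = 0, and ∂_2 has invariant factor 2 > 1, so H_1 ≅ Z/2Z.
  H_2: rank ker ∂_2 − rank ∂_3 = (10 − 10) − 0 = 0, and there is no ∂_3, so H_2 ≅ 0.

As a check, the Euler characteristic is 6 − 15 + 10 = 1, which agrees with 1 − 0 + 0 = 1.
(K is a triangulation of the real projective plane RP^2.)

H_0 = Z,  H_1 = Z/2Z,  H_2 = 0.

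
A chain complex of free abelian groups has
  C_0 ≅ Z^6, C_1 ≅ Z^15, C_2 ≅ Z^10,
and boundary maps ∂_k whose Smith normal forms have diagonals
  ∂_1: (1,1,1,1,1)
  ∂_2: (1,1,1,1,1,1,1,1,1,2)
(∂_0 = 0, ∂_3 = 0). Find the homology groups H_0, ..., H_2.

H_0: b_0 = 6 − 0 − 5 = 1; torsion from ∂_1 factors > 1: none. So H_0 = Z.
H_1: b_1 = 15 − 5 − 10 = 0; torsion from ∂_2 factors > 1: [2]. So H_1 = Z/2Z.
H_2: b_2 = 10 − 10 − 0 = 0; torsion from ∂_3 factors > 1: none. So H_2 = 0.

H_0 = Z,  H_1 = Z/2Z,  H_2 = 0.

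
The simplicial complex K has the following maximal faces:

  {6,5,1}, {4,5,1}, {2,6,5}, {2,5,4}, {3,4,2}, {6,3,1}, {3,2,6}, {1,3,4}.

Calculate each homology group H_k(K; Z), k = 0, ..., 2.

H_0 ≅ Z,  H_1 = 0,  H_2 ≅ Z.

Take the total order 1 < 2 < 3 < 4 < 5 < 6 on the vertex set. Then K (dimension 2) consists of the simplices:

  0-simplices (6): [1], [2], [3], [4], [5], [6]
  1-simplices (12): [1,3], [1,4], [1,5], [1,6], [2,3], [2,4], [2,5], [2,6], [3,4], [3,6], [4,5], [5,6]
  2-simplices (8): [1,3,4], [1,3,6], [1,4,5], [1,5,6], [2,3,4], [2,3,6], [2,4,5], [2,5,6]

Hence C_0 ≅ Z^6, C_1 ≅ Z^12, C_2 ≅ Z^8.

Boundary ∂_1: C_1 → C_0 maps an edge to its endpoints' difference, ∂[p,q] = q − p.
This gives a 6×12 integer matrix of rank 5; reducing to Smith normal form yields diagonal entries (1,1,1,1,1).

∂_2: C_2 → C_1 sends each 2-simplex [p,q,r] to [q,r] − [p,r] + [p,q]. For instance
  ∂[1,4,5] = [4,5] − [1,5] + [1,4],
  ∂[1,5,6] = [5,6] − [1,6] + [1,5].
This gives a 12×8 integer matrix of rank 7; reducing to Smith normal form yields diagonal entries (1,1,1,1,1,1,1).

From H_k ≅ ker(∂_k) / im(∂_{k+1}) we obtain:

  H_0: rank C_0 − rank ∂_1 = 6 − 5 = 1, and the invariant factors of ∂_1 are all 1, so H_0 ≅ Z.
  H_1: rank ker ∂_1 − rank ∂_2 = (12 − 5) − 7 = 0, and the invariant factors of ∂_2 are all 1, so H_1 ≅ 0.
  H_2: rank ker ∂_2 − rank ∂_3 = (8 − 7) − 0 = 1, and there is no ∂_3, so H_2 ≅ Z.

As a check, the Euler characteristic is 6 − 12 + 8 = 2, which agrees with 1 − 0 + 1 = 2.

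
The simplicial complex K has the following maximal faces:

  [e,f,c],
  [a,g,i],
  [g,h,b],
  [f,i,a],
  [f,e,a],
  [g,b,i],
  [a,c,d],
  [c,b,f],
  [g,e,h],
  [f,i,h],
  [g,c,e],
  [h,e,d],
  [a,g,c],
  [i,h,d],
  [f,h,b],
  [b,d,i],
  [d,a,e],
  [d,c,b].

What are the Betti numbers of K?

b_0 = 1, b_1 = 1, b_2 = 0.

We work with the vertex ordering a < b < c < d < e < f < g < h < i. The simplices of K, each written with vertices in increasing order, are:

  0-simplices (9): a, b, c, d, e, f, g, h, i
  1-simplices (27): ac, ad, ae, af, ag, ai, bc, bd, bf, bg, bh, bi, cd, ce, cf, cg, de, dh, di, ef, eg, eh, fh, fi, gh, gi, hi
  2-simplices (18): acd, acg, ade, aef, afi, agi, bcd, bcf, bdi, bfh, bgh, bgi, cef, ceg, deh, dhi, egh, fhi

Hence C_0 ≅ Z^9, C_1 ≅ Z^27, C_2 ≅ Z^18.

∂_1: C_1 → C_0 sends each edge [p,q] (with p < q) to q − p. For instance
  ∂cd = d − c.
The resulting 9×27 matrix has rank 8, and its Smith normal form has invariant factors (1,1,1,1,1,1,1,1).

The boundary map ∂_2: C_2 → C_1 sends each 2-simplex [p,q,r] to [q,r] − [p,r] + [p,q]. For instance
  ∂bcd = cd − bd + bc,
  ∂deh = eh − dh + de.
As a 27×18 matrix over Z this has rank 18, with invariant factors (1,1,1,1,1,1,1,1,1,1,1,1,1,1,1,1,1,2).

Computing H_k = (kernel of ∂_k) / (image of ∂_{k+1}):

  H_0: rank C_0 − rank ∂_1 = 9 − 8 = 1, and the invariant factors of ∂_1 are all 1, so H_0 ≅ Z.
  H_1: rank ker ∂_1 − rank ∂_2 = (27 − 8) − 18 = 1, and ∂_2 has invariant factor 2 > 1, so H_1 ≅ Z ⊕ Z/2.
  H_2: rank ker ∂_2 − rank ∂_3 = (18 − 18) − 0 = 0, and there is no ∂_3, so H_2 ≅ 0.

Hence the Betti numbers are b_0 = 1, b_1 = 1, b_2 = 0.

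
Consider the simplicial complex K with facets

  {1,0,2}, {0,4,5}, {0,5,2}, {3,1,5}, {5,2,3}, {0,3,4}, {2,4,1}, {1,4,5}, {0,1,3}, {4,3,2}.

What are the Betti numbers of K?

b_0 = 1, b_1 = 0, b_2 = 0.

K has 6 vertices, 15 edges, 10 triangles.
rank ∂_0 = 0, rank ∂_1 = 5 ⇒ b_0 = 6 − 0 − 5 = 1; all invariant factors of ∂_1 are 1 so no torsion. So H_0 = Z.
rank ∂_1 = 5, rank ∂_2 = 10 ⇒ b_1 = 15 − 5 − 10 = 0; ∂_2 has invariant factor(s) [2] giving torsion. So H_1 = Z/2Z.
rank ∂_2 = 10, rank ∂_3 = 0 ⇒ b_2 = 10 − 10 − 0 = 0. So H_2 = 0.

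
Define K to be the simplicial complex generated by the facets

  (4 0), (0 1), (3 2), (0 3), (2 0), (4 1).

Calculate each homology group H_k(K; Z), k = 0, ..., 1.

Order the vertices as 0 < 1 < 2 < 3 < 4. Listing each simplex with vertices in this order, K has dimension 1 with simplices:

  0-simplices (5): [0], [1], [2], [3], [4]
  1-simplices (6): [0,1], [0,2], [0,3], [0,4], [1,4], [2,3]

so the chain groups are C_0 ≅ Z^5, C_1 ≅ Z^6.

Boundary ∂_1: C_1 → C_0 sends each edge [p,q] (with p < q) to q − p.
The resulting 5×6 matrix has rank 4, and its Smith normal form has invariant factors (1,1,1,1).

Now H_k = ker ∂_k / im ∂_{k+1}, so:

  H_0: rank C_0 − rank ∂_1 = 5 − 4 = 1, and the invariant factors of ∂_1 are all 1, so H_0 = Z.
  H_1: rank ker ∂_1 − rank ∂_2 = (6 − 4) − 0 = 2, and there is no ∂_2, so H_1 = Z^2.

As a check, the Euler characteristic is 5 − 6 = -1, which agrees with 1 − 2 = -1.
(K is a triangulation of a wedge of 2 circles.)

H_0 ≅ Z,  H_1 ≅ Z^2.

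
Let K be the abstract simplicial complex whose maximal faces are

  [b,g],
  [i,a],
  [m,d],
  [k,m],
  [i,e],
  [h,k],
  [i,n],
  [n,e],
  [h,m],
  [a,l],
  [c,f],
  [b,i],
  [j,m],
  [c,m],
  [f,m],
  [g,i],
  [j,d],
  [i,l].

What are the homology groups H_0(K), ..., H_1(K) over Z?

Take the total order a < b < c < d < e < f < g < h < i < j < k < l < m < n on the vertex set. Then K (dimension 1) consists of the simplices:

  0-simplices (14): a, b, c, d, e, f, g, h, i, j, k, l, m, n
  1-simplices (18): ai, al, bg, bi, cf, cm, dj, dm, ei, en, fm, gi, hk, hm, il, in, jm, km

Hence C_0 ≅ Z^14, C_1 ≅ Z^18.

Boundary ∂_1: C_1 → C_0 sends each edge [p,q] (with p < q) to q − p. For instance
  ∂gi = i − g.
This gives a 14×18 integer matrix of rank 12; reducing to Smith normal form yields diagonal entries (1,1,1,1,1,1,1,1,1,1,1,1).

Computing H_k = (kernel of ∂_k) / (image of ∂_{k+1}):

  H_0: rank C_0 − rank ∂_1 = 14 − 12 = 2, and the invariant factors of ∂_1 are all 1, so H_0 ≅ Z^2.
  H_1: rank ker ∂_1 − rank ∂_2 = (18 − 12) − 0 = 6, and there is no ∂_2, so H_1 ≅ Z^6.

H_0 ≅ Z^2,  H_1 ≅ Z^6.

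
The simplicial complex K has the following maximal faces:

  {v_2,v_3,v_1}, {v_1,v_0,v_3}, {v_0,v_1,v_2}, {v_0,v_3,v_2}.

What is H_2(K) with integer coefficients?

H_2 = Z.

We work with the vertex ordering v_0 < v_1 < v_2 < v_3. The simplices of K, each written with vertices in increasing order, are:

  0-simplices (4): [v_0], [v_1], [v_2], [v_3]
  1-simplices (6): [v_0,v_1], [v_0,v_2], [v_0,v_3], [v_1,v_2], [v_1,v_3], [v_2,v_3]
  2-simplices (4): [v_0,v_1,v_2], [v_0,v_1,v_3], [v_0,v_2,v_3], [v_1,v_2,v_3]

giving chain groups C_0 ≅ Z^4, C_1 ≅ Z^6, C_2 ≅ Z^4.

∂_1: C_1 → C_0 is given by ∂[p,q] = [q] − [p]. For instance
  ∂[v_0,v_1] = [v_1] − [v_0].
The resulting 4×6 matrix has rank 3, and its Smith normal form has invariant factors (1,1,1).

∂_2: C_2 → C_1 acts by ∂[p,q,r] = [q,r] − [p,r] + [p,q]. For instance
  ∂[v_0,v_1,v_2] = [v_1,v_2] − [v_0,v_2] + [v_0,v_1],
  ∂[v_0,v_1,v_3] = [v_1,v_3] − [v_0,v_3] + [v_0,v_1].
The 6×4 boundary matrix has rank 3 and Smith normal form diag(1,1,1).

Reading off H_k = ker ∂_k / im ∂_{k+1}:

  H_2: rank ker ∂_2 − rank ∂_3 = (4 − 3) − 0 = 1, and there is no ∂_3, so H_2 = Z.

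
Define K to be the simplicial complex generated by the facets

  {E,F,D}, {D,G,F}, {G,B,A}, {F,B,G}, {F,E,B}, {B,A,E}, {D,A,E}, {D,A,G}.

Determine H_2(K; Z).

Order the vertices as A < B < D < E < F < G. Listing each simplex with vertices in this order, K has dimension 2 with simplices:

  0-simplices (6): A, B, D, E, F, G
  1-simplices (12): AB, AD, AE, AG, BE, BF, BG, DE, DF, DG, EF, FG
  2-simplices (8): ABE, ABG, ADE, ADG, BEF, BFG, DEF, DFG

Hence C_0 ≅ Z^6, C_1 ≅ Z^12, C_2 ≅ Z^8.

The boundary map ∂_1: C_1 → C_0 is given by ∂[p,q] = [q] − [p].
The 6×12 boundary matrix has rank 5 and Smith normal form diag(1,1,1,1,1).

Boundary ∂_2: C_2 → C_1 maps a triangle to the signed sum of its edges. For instance
  ∂DEF = EF − DF + DE,
  ∂BFG = FG − BG + BF.
This gives a 12×8 integer matrix of rank 7; reducing to Smith normal form yields diagonal entries (1,1,1,1,1,1,1).

Reading off H_k = ker ∂_k / im ∂_{k+1}:

  H_2: rank ker ∂_2 − rank ∂_3 = (8 − 7) − 0 = 1, and there is no ∂_3, so H_2 ≅ Z.

H_2 ≅ Z.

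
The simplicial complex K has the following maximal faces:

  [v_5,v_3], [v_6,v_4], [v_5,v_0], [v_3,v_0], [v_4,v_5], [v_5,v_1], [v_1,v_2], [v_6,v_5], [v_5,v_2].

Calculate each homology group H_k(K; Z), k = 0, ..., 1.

Order the vertices as v_0 < v_1 < v_2 < v_3 < v_4 < v_5 < v_6. Listing each simplex with vertices in this order, K has dimension 1 with simplices:

  0-simplices (7): [v_0], [v_1], [v_2], [v_3], [v_4], [v_5], [v_6]
  1-simplices (9): [v_0,v_3], [v_0,v_5], [v_1,v_2], [v_1,v_5], [v_2,v_5], [v_3,v_5], [v_4,v_5], [v_4,v_6], [v_5,v_6]

so the chain groups are C_0 ≅ Z^7, C_1 ≅ Z^9.

The boundary map ∂_1: C_1 → C_0 maps an edge to its endpoints' difference, ∂[p,q] = q − p. For instance
  ∂[v_0,v_5] = [v_5] − [v_0].
As a 7×9 matrix over Z this has rank 6, with invariant factors (1,1,1,1,1,1).

From H_k ≅ ker(∂_k) / im(∂_{k+1}) we obtain:

  H_0: rank C_0 − rank ∂_1 = 7 − 6 = 1, and the invariant factors of ∂_1 are all 1, so H_0 ≅ Z.
  H_1: rank ker ∂_1 − rank ∂_2 = (9 − 6) − 0 = 3, and there is no ∂_2, so H_1 ≅ Z^3.

(K is a triangulation of a wedge of 3 circles.)

H_0 ≅ Z,  H_1 ≅ Z^3.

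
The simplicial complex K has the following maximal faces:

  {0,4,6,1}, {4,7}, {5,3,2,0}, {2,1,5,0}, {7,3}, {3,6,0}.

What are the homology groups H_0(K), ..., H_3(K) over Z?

K has 8 vertices, 17 edges, 12 triangles, 3 3-simplices.
rank ∂_0 = 0, rank ∂_1 = 7 ⇒ b_0 = 8 − 0 − 7 = 1; all invariant factors of ∂_1 are 1 so no torsion. So H_0 = Z.
rank ∂_1 = 7, rank ∂_2 = 9 ⇒ b_1 = 17 − 7 − 9 = 1; all invariant factors of ∂_2 are 1 so no torsion. So H_1 = Z.
rank ∂_2 = 9, rank ∂_3 = 3 ⇒ b_2 = 12 − 9 − 3 = 0; all invariant factors of ∂_3 are 1 so no torsion. So H_2 = 0.
rank ∂_3 = 3, rank ∂_4 = 0 ⇒ b_3 = 3 − 3 − 0 = 0. So H_3 = 0.

H_0 = Z,  H_1 = Z,  H_2 = 0,  H_3 = 0.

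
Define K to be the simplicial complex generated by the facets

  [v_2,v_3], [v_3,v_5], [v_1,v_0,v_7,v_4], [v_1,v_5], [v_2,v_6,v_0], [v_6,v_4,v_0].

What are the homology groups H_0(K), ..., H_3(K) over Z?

We work with the vertex ordering v_0 < v_1 < v_2 < v_3 < v_4 < v_5 < v_6 < v_7. The simplices of K, each written with vertices in increasing order, are:

  0-simplices (8): [v_0], [v_1], [v_2], [v_3], [v_4], [v_5], [v_6], [v_7]
  1-simplices (13): [v_0,v_1], [v_0,v_2], [v_0,v_4], [v_0,v_6], [v_0,v_7], [v_1,v_4], [v_1,v_5], [v_1,v_7], [v_2,v_3], [v_2,v_6], [v_3,v_5], [v_4,v_6], [v_4,v_7]
  2-simplices (6): [v_0,v_1,v_4], [v_0,v_1,v_7], [v_0,v_2,v_6], [v_0,v_4,v_6], [v_0,v_4,v_7], [v_1,v_4,v_7]
  3-simplices (1): [v_0,v_1,v_4,v_7]

so the chain groups are C_0 ≅ Z^8, C_1 ≅ Z^13, C_2 ≅ Z^6, C_3 ≅ Z^1.

The boundary map ∂_1: C_1 → C_0 maps an edge to its endpoints' difference, ∂[p,q] = q − p.
This gives a 8×13 integer matrix of rank 7; reducing to Smith normal form yields diagonal entries (1,1,1,1,1,1,1).

Boundary ∂_2: C_2 → C_1 maps a triangle to the signed sum of its edges. For instance
  ∂[v_0,v_1,v_7] = [v_1,v_7] − [v_0,v_7] + [v_0,v_1],
  ∂[v_0,v_1,v_4] = [v_1,v_4] − [v_0,v_4] + [v_0,v_1].
This gives a 13×6 integer matrix of rank 5; reducing to Smith normal form yields diagonal entries (1,1,1,1,1).

The boundary map ∂_3: C_3 → C_2 sends each 3-simplex σ to the alternating sum Σ_i (−1)^i (σ with its i-th vertex removed). For instance
  ∂[v_0,v_1,v_4,v_7] = [v_1,v_4,v_7] − [v_0,v_4,v_7] + [v_0,v_1,v_7] − [v_0,v_1,v_4].
As a 6×1 matrix over Z this has rank 1, with invariant factors (1).

Now H_k = ker ∂_k / im ∂_{k+1}, so:

  H_0: rank C_0 − rank ∂_1 = 8 − 7 = 1, and the invariant factors of ∂_1 are all 1, so H_0 ≅ Z.
  H_1: rank ker ∂_1 − rank ∂_2 = (13 − 7) − 5 = 1, and the invariant factors of ∂_2 are all 1, so H_1 ≅ Z.
  H_2: rank ker ∂_2 − rank ∂_3 = (6 − 5) − 1 = 0, and the invariant factors of ∂_3 are all 1, so H_2 ≅ 0.
  H_3: rank ker ∂_3 − rank ∂_4 = (1 − 1) − 0 = 0, and there is no ∂_4, so H_3 ≅ 0.

H_0 ≅ Z,  H_1 ≅ Z,  H_2 = 0,  H_3 = 0.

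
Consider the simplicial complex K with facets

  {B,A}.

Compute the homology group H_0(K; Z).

K has 2 vertices, 1 edge.
rank ∂_0 = 0, rank ∂_1 = 1 ⇒ b_0 = 2 − 0 − 1 = 1; all invariant factors of ∂_1 are 1 so no torsion. So H_0 ≅ Z.

H_0 ≅ Z.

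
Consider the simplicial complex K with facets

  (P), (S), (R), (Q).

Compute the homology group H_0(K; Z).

Fix the vertex order P < Q < R < S and write every simplex with vertices in increasing order. Then dim K = 0 and the simplices of K are:

  0-simplices (4): P, Q, R, S

giving chain groups C_0 ≅ Z^4.

Computing H_k = (kernel of ∂_k) / (image of ∂_{k+1}):

  H_0: rank C_0 − rank ∂_1 = 4 − 0 = 4, and there is no ∂_1, so H_0 = Z^4.

H_0 ≅ Z^4.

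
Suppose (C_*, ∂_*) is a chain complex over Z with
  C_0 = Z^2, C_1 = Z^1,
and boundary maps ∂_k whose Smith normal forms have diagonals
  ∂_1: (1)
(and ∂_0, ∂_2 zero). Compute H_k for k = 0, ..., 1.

H_0 ≅ Z,  H_1 = 0.

H_0: b_0 = 2 − 0 − 1 = 1; torsion from ∂_1 factors > 1: none. So H_0 ≅ Z.
H_1: b_1 = 1 − 1 − 0 = 0; torsion from ∂_2 factors > 1: none. So H_1 ≅ 0.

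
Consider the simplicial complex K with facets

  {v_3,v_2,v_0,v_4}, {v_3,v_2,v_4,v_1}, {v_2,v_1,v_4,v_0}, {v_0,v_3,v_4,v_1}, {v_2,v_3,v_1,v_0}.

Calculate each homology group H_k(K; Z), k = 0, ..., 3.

H_0 = Z,  H_1 = 0,  H_2 = 0,  H_3 = Z.

Take the total order v_0 < v_1 < v_2 < v_3 < v_4 on the vertex set. Then K (dimension 3) consists of the simplices:

  0-simplices (5): [v_0], [v_1], [v_2], [v_3], [v_4]
  1-simplices (10): [v_0,v_1], [v_0,v_2], [v_0,v_3], [v_0,v_4], [v_1,v_2], [v_1,v_3], [v_1,v_4], [v_2,v_3], [v_2,v_4], [v_3,v_4]
  2-simplices (10): [v_0,v_1,v_2], [v_0,v_1,v_3], [v_0,v_1,v_4], [v_0,v_2,v_3], [v_0,v_2,v_4], [v_0,v_3,v_4], [v_1,v_2,v_3], [v_1,v_2,v_4], [v_1,v_3,v_4], [v_2,v_3,v_4]
  3-simplices (5): [v_0,v_1,v_2,v_3], [v_0,v_1,v_2,v_4], [v_0,v_1,v_3,v_4], [v_0,v_2,v_3,v_4], [v_1,v_2,v_3,v_4]

giving chain groups C_0 ≅ Z^5, C_1 ≅ Z^10, C_2 ≅ Z^10, C_3 ≅ Z^5.

The boundary map ∂_1: C_1 → C_0 sends each edge [p,q] (with p < q) to q − p. For instance
  ∂[v_2,v_3] = [v_3] − [v_2].
The resulting 5×10 matrix has rank 4, and its Smith normal form has invariant factors (1,1,1,1).

The boundary map ∂_2: C_2 → C_1 maps a triangle to the signed sum of its edges. For instance
  ∂[v_0,v_1,v_4] = [v_1,v_4] − [v_0,v_4] + [v_0,v_1],
  ∂[v_2,v_3,v_4] = [v_3,v_4] − [v_2,v_4] + [v_2,v_3].
The 10×10 boundary matrix has rank 6 and Smith normal form diag(1,1,1,1,1,1).

Boundary ∂_3: C_3 → C_2 sends each 3-simplex σ to the alternating sum Σ_i (−1)^i (σ with its i-th vertex removed). For instance
  ∂[v_1,v_2,v_3,v_4] = [v_2,v_3,v_4] − [v_1,v_3,v_4] + [v_1,v_2,v_4] − [v_1,v_2,v_3],
  ∂[v_0,v_1,v_2,v_3] = [v_1,v_2,v_3] − [v_0,v_2,v_3] + [v_0,v_1,v_3] − [v_0,v_1,v_2].
The resulting 10×5 matrix has rank 4, and its Smith normal form has invariant factors (1,1,1,1).

Reading off H_k = ker ∂_k / im ∂_{k+1}:

  H_0: rank C_0 − rank ∂_1 = 5 − 4 = 1, and the invariant factors of ∂_1 are all 1, so H_0 ≅ Z.
  H_1: rank ker ∂_1 − rank ∂_2 = (10 − 4) − 6 = 0, and the invariant factors of ∂_2 are all 1, so H_1 ≅ 0.
  H_2: rank ker ∂_2 − rank ∂_3 = (10 − 6) − 4 = 0, and the invariant factors of ∂_3 are all 1, so H_2 ≅ 0.
  H_3: rank ker ∂_3 − rank ∂_4 = (5 − 4) − 0 = 1, and there is no ∂_4, so H_3 ≅ Z.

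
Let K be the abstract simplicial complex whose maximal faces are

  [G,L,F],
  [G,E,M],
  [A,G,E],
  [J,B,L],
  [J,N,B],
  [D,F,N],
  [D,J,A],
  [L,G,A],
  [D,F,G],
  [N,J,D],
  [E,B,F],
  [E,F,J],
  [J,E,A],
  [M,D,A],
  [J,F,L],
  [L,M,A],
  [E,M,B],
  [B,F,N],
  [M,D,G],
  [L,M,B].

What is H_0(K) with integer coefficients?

H_0 = Z.

Take the total order A < B < D < E < F < G < J < L < M < N on the vertex set. Then K (dimension 2) consists of the simplices:

  0-simplices (10): A, B, D, E, F, G, J, L, M, N
  1-simplices (30): AD, AE, AG, AJ, AL, AM, BE, BF, BJ, BL, BM, BN, DF, DG, DJ, DM, DN, EF, EG, EJ, EM, FG, FJ, FL, FN, GL, GM, JL, JN, LM
  2-simplices (20): ADJ, ADM, AEG, AEJ, AGL, ALM, BEF, BEM, BFN, BJL, BJN, BLM, DFG, DFN, DGM, DJN, EFJ, EGM, FGL, FJL

giving chain groups C_0 ≅ Z^10, C_1 ≅ Z^30, C_2 ≅ Z^20.

∂_1: C_1 → C_0 sends each edge [p,q] (with p < q) to q − p.
This gives a 10×30 integer matrix of rank 9; reducing to Smith normal form yields diagonal entries (1,1,1,1,1,1,1,1,1).

Boundary ∂_2: C_2 → C_1 maps a triangle to the signed sum of its edges. For instance
  ∂DFN = FN − DN + DF,
  ∂DJN = JN − DN + DJ.
The resulting 30×20 matrix has rank 20, and its Smith normal form has invariant factors (1,1,1,1,1,1,1,1,1,1,1,1,1,1,1,1,1,1,1,2).

Now H_k = ker ∂_k / im ∂_{k+1}, so:

  H_0: rank C_0 − rank ∂_1 = 10 − 9 = 1, and the invariant factors of ∂_1 are all 1, so H_0 ≅ Z.

(K is a triangulation of the Klein bottle.)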